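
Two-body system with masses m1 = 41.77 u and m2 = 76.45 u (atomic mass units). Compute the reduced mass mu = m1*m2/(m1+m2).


mu = m1 * m2 / (m1 + m2)
= 41.77 * 76.45 / (41.77 + 76.45)
= 3193.3165 / 118.22
= 27.0116 u

27.0116


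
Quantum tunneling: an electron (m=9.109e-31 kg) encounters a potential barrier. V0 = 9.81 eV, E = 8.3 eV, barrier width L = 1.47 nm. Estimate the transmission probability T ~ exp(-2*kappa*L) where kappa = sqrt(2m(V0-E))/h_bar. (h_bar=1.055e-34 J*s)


V0 - E = 1.51 eV = 2.4190e-19 J
kappa = sqrt(2 * m * (V0-E)) / h_bar
= sqrt(2 * 9.109e-31 * 2.4190e-19) / 1.055e-34
= 6.2924e+09 /m
2*kappa*L = 2 * 6.2924e+09 * 1.47e-9
= 18.4997
T = exp(-18.4997) = 9.240118e-09

9.240118e-09


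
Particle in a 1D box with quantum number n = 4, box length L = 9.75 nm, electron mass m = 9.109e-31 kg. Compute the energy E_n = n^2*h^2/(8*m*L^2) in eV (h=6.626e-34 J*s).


E = n^2 * h^2 / (8 * m * L^2)
= 4^2 * (6.626e-34)^2 / (8 * 9.109e-31 * (9.75e-9)^2)
= 16 * 4.3904e-67 / (8 * 9.109e-31 * 9.5063e-17)
= 1.0140e-20 J
= 0.0633 eV

0.0633


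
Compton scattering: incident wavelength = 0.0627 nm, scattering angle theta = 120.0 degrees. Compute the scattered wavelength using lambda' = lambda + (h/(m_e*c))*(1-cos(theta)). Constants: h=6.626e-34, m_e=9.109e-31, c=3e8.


Compton wavelength: h/(m_e*c) = 2.4247e-12 m
d_lambda = 2.4247e-12 * (1 - cos(120.0 deg))
= 2.4247e-12 * 1.5
= 3.6371e-12 m = 0.003637 nm
lambda' = 0.0627 + 0.003637
= 0.066337 nm

0.066337


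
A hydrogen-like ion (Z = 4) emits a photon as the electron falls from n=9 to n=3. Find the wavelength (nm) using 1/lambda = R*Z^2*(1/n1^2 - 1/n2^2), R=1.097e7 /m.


1/lambda = R * Z^2 * (1/n1^2 - 1/n2^2)
= 1.097e7 * 4^2 * (1/3^2 - 1/9^2)
= 1.097e7 * 16 * (0.111111 - 0.012346)
= 1.7335e+07 /m
lambda = 1 / 1.7335e+07
= 57.6857 nm

57.6857


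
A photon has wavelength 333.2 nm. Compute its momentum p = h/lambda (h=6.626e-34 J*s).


p = h / lambda
= 6.626e-34 / (333.2e-9)
= 6.626e-34 / 3.3320e-07
= 1.9886e-27 kg*m/s

1.9886e-27


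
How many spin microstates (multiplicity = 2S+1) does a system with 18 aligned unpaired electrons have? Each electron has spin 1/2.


Total spin S = N * (1/2) = 18 * 0.5 = 9.0
Spin multiplicity = 2S + 1
= 2 * 9.0 + 1
= 19

19


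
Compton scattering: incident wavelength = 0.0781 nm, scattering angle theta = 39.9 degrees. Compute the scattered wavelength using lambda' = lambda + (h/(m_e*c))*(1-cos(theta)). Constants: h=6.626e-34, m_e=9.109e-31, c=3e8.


Compton wavelength: h/(m_e*c) = 2.4247e-12 m
d_lambda = 2.4247e-12 * (1 - cos(39.9 deg))
= 2.4247e-12 * 0.232835
= 5.6456e-13 m = 0.000565 nm
lambda' = 0.0781 + 0.000565
= 0.078665 nm

0.078665


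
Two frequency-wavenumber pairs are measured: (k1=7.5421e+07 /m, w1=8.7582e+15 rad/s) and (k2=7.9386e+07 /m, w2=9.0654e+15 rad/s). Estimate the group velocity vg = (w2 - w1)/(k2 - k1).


vg = (w2 - w1) / (k2 - k1)
= (9.0654e+15 - 8.7582e+15) / (7.9386e+07 - 7.5421e+07)
= 3.0720e+14 / 3.9650e+06
= 7.7478e+07 m/s

7.7478e+07


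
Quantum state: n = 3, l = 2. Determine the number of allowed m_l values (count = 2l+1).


m_l ranges from -l to +l in integer steps
So m_l goes from -2 to +2
Count = 2l + 1 = 2*2 + 1
= 5

5


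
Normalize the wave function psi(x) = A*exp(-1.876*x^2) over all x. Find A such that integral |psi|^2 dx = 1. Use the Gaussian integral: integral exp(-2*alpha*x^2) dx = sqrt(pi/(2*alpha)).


integral |psi|^2 dx = A^2 * sqrt(pi/(2*alpha)) = 1
A^2 = sqrt(2*alpha/pi)
= sqrt(2 * 1.876 / pi)
= 1.09284
A = sqrt(1.09284)
= 1.0454

1.0454


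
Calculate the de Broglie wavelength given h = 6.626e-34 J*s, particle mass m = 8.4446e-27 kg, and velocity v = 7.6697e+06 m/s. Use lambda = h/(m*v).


lambda = h / (m * v)
= 6.626e-34 / (8.4446e-27 * 7.6697e+06)
= 6.626e-34 / 6.4768e-20
= 1.0230e-14 m

1.0230e-14


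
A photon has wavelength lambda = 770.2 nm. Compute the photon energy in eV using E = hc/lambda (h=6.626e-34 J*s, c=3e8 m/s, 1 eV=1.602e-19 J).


E = hc / lambda
= (6.626e-34)(3e8) / (770.2e-9)
= 1.9878e-25 / 7.7020e-07
= 2.5809e-19 J
Converting to eV: 2.5809e-19 / 1.602e-19
= 1.611 eV

1.611


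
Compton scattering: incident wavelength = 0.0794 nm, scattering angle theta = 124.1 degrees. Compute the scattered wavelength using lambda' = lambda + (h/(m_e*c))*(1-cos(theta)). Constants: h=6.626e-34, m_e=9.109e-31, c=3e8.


Compton wavelength: h/(m_e*c) = 2.4247e-12 m
d_lambda = 2.4247e-12 * (1 - cos(124.1 deg))
= 2.4247e-12 * 1.560639
= 3.7841e-12 m = 0.003784 nm
lambda' = 0.0794 + 0.003784
= 0.083184 nm

0.083184


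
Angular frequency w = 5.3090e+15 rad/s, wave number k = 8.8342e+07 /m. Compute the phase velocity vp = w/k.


vp = w / k
= 5.3090e+15 / 8.8342e+07
= 6.0096e+07 m/s

6.0096e+07


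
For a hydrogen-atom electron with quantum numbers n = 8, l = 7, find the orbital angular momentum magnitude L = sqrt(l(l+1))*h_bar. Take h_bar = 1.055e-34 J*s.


L = sqrt(l*(l+1)) * h_bar
= sqrt(7 * 8) * 1.055e-34
= sqrt(56) * 1.055e-34
= 7.4833 * 1.055e-34
= 7.8949e-34 J*s

7.8949e-34


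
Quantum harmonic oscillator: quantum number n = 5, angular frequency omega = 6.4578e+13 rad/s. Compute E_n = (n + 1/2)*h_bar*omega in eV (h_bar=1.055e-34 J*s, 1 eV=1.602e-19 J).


E = (n + 1/2) * h_bar * omega
= (5 + 0.5) * 1.055e-34 * 6.4578e+13
= 5.5 * 6.8130e-21
= 3.7471e-20 J
= 0.2339 eV

0.2339


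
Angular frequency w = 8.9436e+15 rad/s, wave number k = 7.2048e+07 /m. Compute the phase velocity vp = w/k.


vp = w / k
= 8.9436e+15 / 7.2048e+07
= 1.2413e+08 m/s

1.2413e+08


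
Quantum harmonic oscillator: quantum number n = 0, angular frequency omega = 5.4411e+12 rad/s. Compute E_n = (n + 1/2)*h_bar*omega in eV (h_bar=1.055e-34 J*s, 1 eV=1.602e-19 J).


E = (n + 1/2) * h_bar * omega
= (0 + 0.5) * 1.055e-34 * 5.4411e+12
= 0.5 * 5.7404e-22
= 2.8702e-22 J
= 0.0018 eV

0.0018


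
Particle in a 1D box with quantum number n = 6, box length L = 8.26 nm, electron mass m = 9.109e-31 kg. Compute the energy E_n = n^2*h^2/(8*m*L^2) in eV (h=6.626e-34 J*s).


E = n^2 * h^2 / (8 * m * L^2)
= 6^2 * (6.626e-34)^2 / (8 * 9.109e-31 * (8.26e-9)^2)
= 36 * 4.3904e-67 / (8 * 9.109e-31 * 6.8228e-17)
= 3.1790e-20 J
= 0.1984 eV

0.1984


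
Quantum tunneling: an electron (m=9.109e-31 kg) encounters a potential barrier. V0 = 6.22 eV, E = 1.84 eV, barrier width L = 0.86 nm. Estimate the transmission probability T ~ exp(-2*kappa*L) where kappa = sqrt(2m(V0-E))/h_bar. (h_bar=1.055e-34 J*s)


V0 - E = 4.38 eV = 7.0168e-19 J
kappa = sqrt(2 * m * (V0-E)) / h_bar
= sqrt(2 * 9.109e-31 * 7.0168e-19) / 1.055e-34
= 1.0717e+10 /m
2*kappa*L = 2 * 1.0717e+10 * 0.86e-9
= 18.4329
T = exp(-18.4329) = 9.878140e-09

9.878140e-09


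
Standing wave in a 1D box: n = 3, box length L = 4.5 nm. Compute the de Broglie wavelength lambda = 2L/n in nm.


lambda = 2L / n
= 2 * 4.5 / 3
= 9.0 / 3
= 3.0 nm

3.0


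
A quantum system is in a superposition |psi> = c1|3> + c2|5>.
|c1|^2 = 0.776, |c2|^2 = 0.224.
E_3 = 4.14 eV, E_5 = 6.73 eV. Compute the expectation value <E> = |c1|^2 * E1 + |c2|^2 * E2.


<E> = |c1|^2 * E1 + |c2|^2 * E2
= 0.776 * 4.14 + 0.224 * 6.73
= 3.2126 + 1.5075
= 4.7202 eV

4.7202


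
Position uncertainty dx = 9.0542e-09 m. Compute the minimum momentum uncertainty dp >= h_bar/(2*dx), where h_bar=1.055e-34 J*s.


dp = h_bar / (2 * dx)
= 1.055e-34 / (2 * 9.0542e-09)
= 1.055e-34 / 1.8108e-08
= 5.8260e-27 kg*m/s

5.8260e-27


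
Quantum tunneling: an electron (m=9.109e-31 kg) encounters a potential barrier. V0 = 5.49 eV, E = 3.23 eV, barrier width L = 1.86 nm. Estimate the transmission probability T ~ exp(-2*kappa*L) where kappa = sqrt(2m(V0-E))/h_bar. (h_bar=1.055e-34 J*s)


V0 - E = 2.26 eV = 3.6205e-19 J
kappa = sqrt(2 * m * (V0-E)) / h_bar
= sqrt(2 * 9.109e-31 * 3.6205e-19) / 1.055e-34
= 7.6981e+09 /m
2*kappa*L = 2 * 7.6981e+09 * 1.86e-9
= 28.6369
T = exp(-28.6369) = 3.657158e-13

3.657158e-13


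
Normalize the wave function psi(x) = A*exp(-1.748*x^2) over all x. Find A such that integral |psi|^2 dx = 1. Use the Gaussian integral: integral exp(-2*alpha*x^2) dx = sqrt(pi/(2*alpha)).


integral |psi|^2 dx = A^2 * sqrt(pi/(2*alpha)) = 1
A^2 = sqrt(2*alpha/pi)
= sqrt(2 * 1.748 / pi)
= 1.054899
A = sqrt(1.054899)
= 1.0271

1.0271


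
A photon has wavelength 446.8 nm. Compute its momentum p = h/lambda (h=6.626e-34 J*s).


p = h / lambda
= 6.626e-34 / (446.8e-9)
= 6.626e-34 / 4.4680e-07
= 1.4830e-27 kg*m/s

1.4830e-27


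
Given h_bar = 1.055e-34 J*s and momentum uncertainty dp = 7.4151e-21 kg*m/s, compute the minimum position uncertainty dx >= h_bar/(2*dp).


dx = h_bar / (2 * dp)
= 1.055e-34 / (2 * 7.4151e-21)
= 1.055e-34 / 1.4830e-20
= 7.1139e-15 m

7.1139e-15


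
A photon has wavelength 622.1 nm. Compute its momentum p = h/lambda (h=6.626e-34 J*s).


p = h / lambda
= 6.626e-34 / (622.1e-9)
= 6.626e-34 / 6.2210e-07
= 1.0651e-27 kg*m/s

1.0651e-27


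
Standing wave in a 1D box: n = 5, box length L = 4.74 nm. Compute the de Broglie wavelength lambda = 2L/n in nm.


lambda = 2L / n
= 2 * 4.74 / 5
= 9.48 / 5
= 1.896 nm

1.896


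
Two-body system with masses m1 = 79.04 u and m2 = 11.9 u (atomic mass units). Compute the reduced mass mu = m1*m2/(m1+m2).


mu = m1 * m2 / (m1 + m2)
= 79.04 * 11.9 / (79.04 + 11.9)
= 940.576 / 90.94
= 10.3428 u

10.3428


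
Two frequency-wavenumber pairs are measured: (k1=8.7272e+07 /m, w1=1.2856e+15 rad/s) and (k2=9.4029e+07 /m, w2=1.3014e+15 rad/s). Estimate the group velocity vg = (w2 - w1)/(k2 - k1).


vg = (w2 - w1) / (k2 - k1)
= (1.3014e+15 - 1.2856e+15) / (9.4029e+07 - 8.7272e+07)
= 1.5800e+13 / 6.7570e+06
= 2.3383e+06 m/s

2.3383e+06


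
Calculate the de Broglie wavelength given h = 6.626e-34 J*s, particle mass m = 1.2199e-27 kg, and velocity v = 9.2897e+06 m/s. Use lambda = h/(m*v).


lambda = h / (m * v)
= 6.626e-34 / (1.2199e-27 * 9.2897e+06)
= 6.626e-34 / 1.1333e-20
= 5.8469e-14 m

5.8469e-14


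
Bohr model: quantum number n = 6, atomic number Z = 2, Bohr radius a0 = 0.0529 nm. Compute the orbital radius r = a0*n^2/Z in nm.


r = a0 * n^2 / Z
= 0.0529 * 6^2 / 2
= 0.0529 * 36 / 2
= 0.9522 nm

0.9522


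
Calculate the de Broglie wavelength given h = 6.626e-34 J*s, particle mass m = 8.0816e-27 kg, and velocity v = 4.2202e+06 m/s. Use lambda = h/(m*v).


lambda = h / (m * v)
= 6.626e-34 / (8.0816e-27 * 4.2202e+06)
= 6.626e-34 / 3.4106e-20
= 1.9428e-14 m

1.9428e-14


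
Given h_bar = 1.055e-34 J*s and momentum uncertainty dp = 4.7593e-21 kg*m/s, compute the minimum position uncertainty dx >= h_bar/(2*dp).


dx = h_bar / (2 * dp)
= 1.055e-34 / (2 * 4.7593e-21)
= 1.055e-34 / 9.5186e-21
= 1.1084e-14 m

1.1084e-14


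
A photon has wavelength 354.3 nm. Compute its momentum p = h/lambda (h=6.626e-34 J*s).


p = h / lambda
= 6.626e-34 / (354.3e-9)
= 6.626e-34 / 3.5430e-07
= 1.8702e-27 kg*m/s

1.8702e-27


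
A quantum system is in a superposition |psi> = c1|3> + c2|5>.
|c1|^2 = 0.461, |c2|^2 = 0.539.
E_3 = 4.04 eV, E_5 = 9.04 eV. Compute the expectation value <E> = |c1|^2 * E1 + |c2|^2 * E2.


<E> = |c1|^2 * E1 + |c2|^2 * E2
= 0.461 * 4.04 + 0.539 * 9.04
= 1.8624 + 4.8726
= 6.735 eV

6.735


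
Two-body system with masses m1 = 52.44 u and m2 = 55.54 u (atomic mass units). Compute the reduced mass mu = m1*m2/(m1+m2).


mu = m1 * m2 / (m1 + m2)
= 52.44 * 55.54 / (52.44 + 55.54)
= 2912.5176 / 107.98
= 26.9728 u

26.9728


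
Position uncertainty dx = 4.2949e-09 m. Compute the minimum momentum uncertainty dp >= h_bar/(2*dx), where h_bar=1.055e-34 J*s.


dp = h_bar / (2 * dx)
= 1.055e-34 / (2 * 4.2949e-09)
= 1.055e-34 / 8.5898e-09
= 1.2282e-26 kg*m/s

1.2282e-26


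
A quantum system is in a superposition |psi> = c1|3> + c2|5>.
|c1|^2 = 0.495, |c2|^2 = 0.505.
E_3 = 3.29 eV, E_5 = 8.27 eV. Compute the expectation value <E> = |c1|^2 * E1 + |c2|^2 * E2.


<E> = |c1|^2 * E1 + |c2|^2 * E2
= 0.495 * 3.29 + 0.505 * 8.27
= 1.6285 + 4.1764
= 5.8049 eV

5.8049


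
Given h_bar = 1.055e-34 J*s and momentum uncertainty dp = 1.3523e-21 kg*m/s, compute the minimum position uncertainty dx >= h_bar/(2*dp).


dx = h_bar / (2 * dp)
= 1.055e-34 / (2 * 1.3523e-21)
= 1.055e-34 / 2.7046e-21
= 3.9008e-14 m

3.9008e-14


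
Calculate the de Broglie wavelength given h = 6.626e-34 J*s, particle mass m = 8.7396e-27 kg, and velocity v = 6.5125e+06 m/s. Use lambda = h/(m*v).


lambda = h / (m * v)
= 6.626e-34 / (8.7396e-27 * 6.5125e+06)
= 6.626e-34 / 5.6917e-20
= 1.1642e-14 m

1.1642e-14


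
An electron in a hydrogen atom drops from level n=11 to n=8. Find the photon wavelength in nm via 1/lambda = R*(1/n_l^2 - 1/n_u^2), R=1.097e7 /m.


1/lambda = R * (1/n_l^2 - 1/n_u^2)
= 1.097e7 * (1/8^2 - 1/11^2)
= 1.097e7 * (0.015625 - 0.008264)
= 1.097e7 * 0.007361
= 8.0745e+04 /m
lambda = 1 / 8.0745e+04 = 12384.6535 nm

12384.6535


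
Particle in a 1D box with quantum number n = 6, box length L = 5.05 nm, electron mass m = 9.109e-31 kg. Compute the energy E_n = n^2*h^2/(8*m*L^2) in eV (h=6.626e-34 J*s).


E = n^2 * h^2 / (8 * m * L^2)
= 6^2 * (6.626e-34)^2 / (8 * 9.109e-31 * (5.05e-9)^2)
= 36 * 4.3904e-67 / (8 * 9.109e-31 * 2.5502e-17)
= 8.5048e-20 J
= 0.5309 eV

0.5309


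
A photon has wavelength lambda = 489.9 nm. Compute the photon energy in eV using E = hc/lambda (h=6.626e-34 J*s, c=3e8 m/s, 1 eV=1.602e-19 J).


E = hc / lambda
= (6.626e-34)(3e8) / (489.9e-9)
= 1.9878e-25 / 4.8990e-07
= 4.0576e-19 J
Converting to eV: 4.0576e-19 / 1.602e-19
= 2.5328 eV

2.5328


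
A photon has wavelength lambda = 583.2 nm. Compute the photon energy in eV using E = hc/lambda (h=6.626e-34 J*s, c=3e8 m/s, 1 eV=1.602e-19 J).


E = hc / lambda
= (6.626e-34)(3e8) / (583.2e-9)
= 1.9878e-25 / 5.8320e-07
= 3.4084e-19 J
Converting to eV: 3.4084e-19 / 1.602e-19
= 2.1276 eV

2.1276


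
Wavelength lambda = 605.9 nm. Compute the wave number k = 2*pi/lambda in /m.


k = 2 * pi / lambda
= 6.2832 / (605.9e-9)
= 6.2832 / 6.0590e-07
= 1.0370e+07 /m

1.0370e+07


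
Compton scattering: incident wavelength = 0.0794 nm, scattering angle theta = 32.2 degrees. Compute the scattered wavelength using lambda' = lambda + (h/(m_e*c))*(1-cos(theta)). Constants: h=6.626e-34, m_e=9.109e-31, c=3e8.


Compton wavelength: h/(m_e*c) = 2.4247e-12 m
d_lambda = 2.4247e-12 * (1 - cos(32.2 deg))
= 2.4247e-12 * 0.153807
= 3.7294e-13 m = 0.000373 nm
lambda' = 0.0794 + 0.000373
= 0.079773 nm

0.079773


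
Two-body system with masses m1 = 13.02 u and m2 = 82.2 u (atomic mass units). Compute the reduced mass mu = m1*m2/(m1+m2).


mu = m1 * m2 / (m1 + m2)
= 13.02 * 82.2 / (13.02 + 82.2)
= 1070.244 / 95.22
= 11.2397 u

11.2397


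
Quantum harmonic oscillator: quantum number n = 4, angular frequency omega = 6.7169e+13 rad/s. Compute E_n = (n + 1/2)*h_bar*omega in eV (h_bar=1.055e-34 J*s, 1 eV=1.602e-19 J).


E = (n + 1/2) * h_bar * omega
= (4 + 0.5) * 1.055e-34 * 6.7169e+13
= 4.5 * 7.0863e-21
= 3.1888e-20 J
= 0.1991 eV

0.1991


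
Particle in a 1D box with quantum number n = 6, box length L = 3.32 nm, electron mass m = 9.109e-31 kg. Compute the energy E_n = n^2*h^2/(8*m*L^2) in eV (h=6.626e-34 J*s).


E = n^2 * h^2 / (8 * m * L^2)
= 6^2 * (6.626e-34)^2 / (8 * 9.109e-31 * (3.32e-9)^2)
= 36 * 4.3904e-67 / (8 * 9.109e-31 * 1.1022e-17)
= 1.9677e-19 J
= 1.2283 eV

1.2283


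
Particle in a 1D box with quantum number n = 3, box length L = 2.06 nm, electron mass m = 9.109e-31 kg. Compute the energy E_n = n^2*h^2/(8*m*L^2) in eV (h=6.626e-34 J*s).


E = n^2 * h^2 / (8 * m * L^2)
= 3^2 * (6.626e-34)^2 / (8 * 9.109e-31 * (2.06e-9)^2)
= 9 * 4.3904e-67 / (8 * 9.109e-31 * 4.2436e-18)
= 1.2778e-19 J
= 0.7976 eV

0.7976


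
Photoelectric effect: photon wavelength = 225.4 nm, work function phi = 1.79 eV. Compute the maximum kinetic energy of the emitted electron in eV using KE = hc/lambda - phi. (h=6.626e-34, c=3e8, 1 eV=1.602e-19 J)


E_photon = hc / lambda
= (6.626e-34)(3e8) / (225.4e-9)
= 8.8190e-19 J
= 5.505 eV
KE = E_photon - phi
= 5.505 - 1.79
= 3.715 eV

3.715


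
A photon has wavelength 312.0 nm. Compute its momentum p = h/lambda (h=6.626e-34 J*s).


p = h / lambda
= 6.626e-34 / (312.0e-9)
= 6.626e-34 / 3.1200e-07
= 2.1237e-27 kg*m/s

2.1237e-27


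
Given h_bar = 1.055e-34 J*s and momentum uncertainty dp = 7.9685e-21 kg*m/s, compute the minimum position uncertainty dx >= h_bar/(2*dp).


dx = h_bar / (2 * dp)
= 1.055e-34 / (2 * 7.9685e-21)
= 1.055e-34 / 1.5937e-20
= 6.6198e-15 m

6.6198e-15


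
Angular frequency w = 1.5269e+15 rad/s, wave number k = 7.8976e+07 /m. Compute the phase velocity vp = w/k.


vp = w / k
= 1.5269e+15 / 7.8976e+07
= 1.9334e+07 m/s

1.9334e+07


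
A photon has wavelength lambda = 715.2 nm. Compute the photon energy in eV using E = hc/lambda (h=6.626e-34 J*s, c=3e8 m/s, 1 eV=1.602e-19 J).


E = hc / lambda
= (6.626e-34)(3e8) / (715.2e-9)
= 1.9878e-25 / 7.1520e-07
= 2.7794e-19 J
Converting to eV: 2.7794e-19 / 1.602e-19
= 1.7349 eV

1.7349


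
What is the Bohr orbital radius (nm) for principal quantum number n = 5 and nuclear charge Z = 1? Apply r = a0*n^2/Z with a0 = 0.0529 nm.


r = a0 * n^2 / Z
= 0.0529 * 5^2 / 1
= 0.0529 * 25 / 1
= 1.3225 nm

1.3225


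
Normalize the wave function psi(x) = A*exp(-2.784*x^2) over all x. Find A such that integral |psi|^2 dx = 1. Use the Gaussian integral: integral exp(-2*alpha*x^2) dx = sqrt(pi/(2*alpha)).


integral |psi|^2 dx = A^2 * sqrt(pi/(2*alpha)) = 1
A^2 = sqrt(2*alpha/pi)
= sqrt(2 * 2.784 / pi)
= 1.331296
A = sqrt(1.331296)
= 1.1538

1.1538


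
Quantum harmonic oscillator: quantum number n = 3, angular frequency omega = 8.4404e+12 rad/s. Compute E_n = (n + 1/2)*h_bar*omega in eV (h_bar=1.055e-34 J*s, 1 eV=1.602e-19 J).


E = (n + 1/2) * h_bar * omega
= (3 + 0.5) * 1.055e-34 * 8.4404e+12
= 3.5 * 8.9046e-22
= 3.1166e-21 J
= 0.0195 eV

0.0195


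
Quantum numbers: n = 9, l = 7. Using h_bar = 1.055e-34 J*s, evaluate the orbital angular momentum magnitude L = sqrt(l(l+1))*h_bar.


L = sqrt(l*(l+1)) * h_bar
= sqrt(7 * 8) * 1.055e-34
= sqrt(56) * 1.055e-34
= 7.4833 * 1.055e-34
= 7.8949e-34 J*s

7.8949e-34


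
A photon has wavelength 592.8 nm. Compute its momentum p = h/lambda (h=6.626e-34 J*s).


p = h / lambda
= 6.626e-34 / (592.8e-9)
= 6.626e-34 / 5.9280e-07
= 1.1177e-27 kg*m/s

1.1177e-27


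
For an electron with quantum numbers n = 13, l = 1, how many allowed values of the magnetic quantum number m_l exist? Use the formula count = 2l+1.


m_l ranges from -l to +l in integer steps
So m_l goes from -1 to +1
Count = 2l + 1 = 2*1 + 1
= 3

3


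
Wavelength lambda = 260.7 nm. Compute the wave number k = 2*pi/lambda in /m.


k = 2 * pi / lambda
= 6.2832 / (260.7e-9)
= 6.2832 / 2.6070e-07
= 2.4101e+07 /m

2.4101e+07


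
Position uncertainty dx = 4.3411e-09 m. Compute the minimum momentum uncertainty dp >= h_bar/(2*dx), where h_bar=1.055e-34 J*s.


dp = h_bar / (2 * dx)
= 1.055e-34 / (2 * 4.3411e-09)
= 1.055e-34 / 8.6822e-09
= 1.2151e-26 kg*m/s

1.2151e-26


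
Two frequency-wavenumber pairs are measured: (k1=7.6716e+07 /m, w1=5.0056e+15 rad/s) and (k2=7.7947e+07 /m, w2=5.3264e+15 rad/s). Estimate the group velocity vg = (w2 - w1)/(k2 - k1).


vg = (w2 - w1) / (k2 - k1)
= (5.3264e+15 - 5.0056e+15) / (7.7947e+07 - 7.6716e+07)
= 3.2080e+14 / 1.2310e+06
= 2.6060e+08 m/s

2.6060e+08


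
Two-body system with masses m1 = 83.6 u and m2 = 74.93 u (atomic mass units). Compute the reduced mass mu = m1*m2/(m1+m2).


mu = m1 * m2 / (m1 + m2)
= 83.6 * 74.93 / (83.6 + 74.93)
= 6264.148 / 158.53
= 39.514 u

39.514


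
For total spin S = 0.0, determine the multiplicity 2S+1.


Spin multiplicity = 2S + 1
= 2 * 0.0 + 1
= 0.0 + 1
= 1

1


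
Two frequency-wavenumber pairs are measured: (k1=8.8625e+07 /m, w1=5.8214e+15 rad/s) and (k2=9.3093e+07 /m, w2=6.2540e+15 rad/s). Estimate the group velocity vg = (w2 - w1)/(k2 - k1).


vg = (w2 - w1) / (k2 - k1)
= (6.2540e+15 - 5.8214e+15) / (9.3093e+07 - 8.8625e+07)
= 4.3260e+14 / 4.4680e+06
= 9.6822e+07 m/s

9.6822e+07


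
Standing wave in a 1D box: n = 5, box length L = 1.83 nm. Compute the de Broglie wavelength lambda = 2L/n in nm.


lambda = 2L / n
= 2 * 1.83 / 5
= 3.66 / 5
= 0.732 nm

0.732


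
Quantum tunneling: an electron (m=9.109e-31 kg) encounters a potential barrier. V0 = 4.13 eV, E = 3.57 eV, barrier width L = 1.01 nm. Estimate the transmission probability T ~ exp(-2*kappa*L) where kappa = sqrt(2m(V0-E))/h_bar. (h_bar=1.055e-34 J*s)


V0 - E = 0.56 eV = 8.9712e-20 J
kappa = sqrt(2 * m * (V0-E)) / h_bar
= sqrt(2 * 9.109e-31 * 8.9712e-20) / 1.055e-34
= 3.8320e+09 /m
2*kappa*L = 2 * 3.8320e+09 * 1.01e-9
= 7.7406
T = exp(-7.7406) = 4.348114e-04

4.348114e-04


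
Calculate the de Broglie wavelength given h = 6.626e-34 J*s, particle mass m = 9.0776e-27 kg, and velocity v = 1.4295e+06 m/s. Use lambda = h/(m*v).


lambda = h / (m * v)
= 6.626e-34 / (9.0776e-27 * 1.4295e+06)
= 6.626e-34 / 1.2976e-20
= 5.1062e-14 m

5.1062e-14


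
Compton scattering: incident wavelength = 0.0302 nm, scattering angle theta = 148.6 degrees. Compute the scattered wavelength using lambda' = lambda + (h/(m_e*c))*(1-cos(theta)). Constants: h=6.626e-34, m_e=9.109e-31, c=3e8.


Compton wavelength: h/(m_e*c) = 2.4247e-12 m
d_lambda = 2.4247e-12 * (1 - cos(148.6 deg))
= 2.4247e-12 * 1.853551
= 4.4943e-12 m = 0.004494 nm
lambda' = 0.0302 + 0.004494
= 0.034694 nm

0.034694


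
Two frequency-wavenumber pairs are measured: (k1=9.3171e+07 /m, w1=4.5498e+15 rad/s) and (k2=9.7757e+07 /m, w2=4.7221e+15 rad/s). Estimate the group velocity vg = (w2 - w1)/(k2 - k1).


vg = (w2 - w1) / (k2 - k1)
= (4.7221e+15 - 4.5498e+15) / (9.7757e+07 - 9.3171e+07)
= 1.7230e+14 / 4.5860e+06
= 3.7571e+07 m/s

3.7571e+07


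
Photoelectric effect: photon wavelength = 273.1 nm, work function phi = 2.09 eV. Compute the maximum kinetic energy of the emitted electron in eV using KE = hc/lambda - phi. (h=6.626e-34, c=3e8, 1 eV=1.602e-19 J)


E_photon = hc / lambda
= (6.626e-34)(3e8) / (273.1e-9)
= 7.2787e-19 J
= 4.5435 eV
KE = E_photon - phi
= 4.5435 - 2.09
= 2.4535 eV

2.4535


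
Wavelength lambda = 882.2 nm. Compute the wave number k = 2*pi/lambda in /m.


k = 2 * pi / lambda
= 6.2832 / (882.2e-9)
= 6.2832 / 8.8220e-07
= 7.1222e+06 /m

7.1222e+06


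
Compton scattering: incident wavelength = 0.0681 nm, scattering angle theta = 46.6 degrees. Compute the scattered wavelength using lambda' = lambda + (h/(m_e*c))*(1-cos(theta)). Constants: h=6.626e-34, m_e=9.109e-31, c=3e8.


Compton wavelength: h/(m_e*c) = 2.4247e-12 m
d_lambda = 2.4247e-12 * (1 - cos(46.6 deg))
= 2.4247e-12 * 0.312912
= 7.5872e-13 m = 0.000759 nm
lambda' = 0.0681 + 0.000759
= 0.068859 nm

0.068859


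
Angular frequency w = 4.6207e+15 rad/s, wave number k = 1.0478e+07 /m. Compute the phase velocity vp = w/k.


vp = w / k
= 4.6207e+15 / 1.0478e+07
= 4.4099e+08 m/s

4.4099e+08


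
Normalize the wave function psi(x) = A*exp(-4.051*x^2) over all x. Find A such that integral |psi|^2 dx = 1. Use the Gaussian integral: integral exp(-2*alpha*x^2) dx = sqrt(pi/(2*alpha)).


integral |psi|^2 dx = A^2 * sqrt(pi/(2*alpha)) = 1
A^2 = sqrt(2*alpha/pi)
= sqrt(2 * 4.051 / pi)
= 1.60591
A = sqrt(1.60591)
= 1.2672

1.2672


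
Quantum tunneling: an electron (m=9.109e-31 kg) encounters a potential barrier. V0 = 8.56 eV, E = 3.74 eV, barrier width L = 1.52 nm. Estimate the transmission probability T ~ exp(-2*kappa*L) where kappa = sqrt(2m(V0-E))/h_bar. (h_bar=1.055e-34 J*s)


V0 - E = 4.82 eV = 7.7216e-19 J
kappa = sqrt(2 * m * (V0-E)) / h_bar
= sqrt(2 * 9.109e-31 * 7.7216e-19) / 1.055e-34
= 1.1242e+10 /m
2*kappa*L = 2 * 1.1242e+10 * 1.52e-9
= 34.1764
T = exp(-34.1764) = 1.436747e-15

1.436747e-15


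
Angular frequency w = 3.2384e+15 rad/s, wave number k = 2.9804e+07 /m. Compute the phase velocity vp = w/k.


vp = w / k
= 3.2384e+15 / 2.9804e+07
= 1.0866e+08 m/s

1.0866e+08


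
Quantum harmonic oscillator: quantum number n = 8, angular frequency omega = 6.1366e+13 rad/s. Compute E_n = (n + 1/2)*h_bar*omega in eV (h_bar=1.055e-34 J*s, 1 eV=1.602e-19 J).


E = (n + 1/2) * h_bar * omega
= (8 + 0.5) * 1.055e-34 * 6.1366e+13
= 8.5 * 6.4741e-21
= 5.5030e-20 J
= 0.3435 eV

0.3435


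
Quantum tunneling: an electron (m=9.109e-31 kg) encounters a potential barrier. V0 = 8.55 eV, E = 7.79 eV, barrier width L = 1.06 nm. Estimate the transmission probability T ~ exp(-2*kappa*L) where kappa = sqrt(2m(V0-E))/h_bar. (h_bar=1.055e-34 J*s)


V0 - E = 0.76 eV = 1.2175e-19 J
kappa = sqrt(2 * m * (V0-E)) / h_bar
= sqrt(2 * 9.109e-31 * 1.2175e-19) / 1.055e-34
= 4.4641e+09 /m
2*kappa*L = 2 * 4.4641e+09 * 1.06e-9
= 9.4639
T = exp(-9.4639) = 7.760054e-05

7.760054e-05


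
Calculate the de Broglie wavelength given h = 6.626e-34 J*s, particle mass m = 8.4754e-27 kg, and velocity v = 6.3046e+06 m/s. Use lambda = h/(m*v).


lambda = h / (m * v)
= 6.626e-34 / (8.4754e-27 * 6.3046e+06)
= 6.626e-34 / 5.3434e-20
= 1.2400e-14 m

1.2400e-14


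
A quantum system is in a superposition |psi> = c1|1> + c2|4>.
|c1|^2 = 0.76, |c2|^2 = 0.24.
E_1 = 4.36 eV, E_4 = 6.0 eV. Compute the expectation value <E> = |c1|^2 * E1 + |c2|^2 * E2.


<E> = |c1|^2 * E1 + |c2|^2 * E2
= 0.76 * 4.36 + 0.24 * 6.0
= 3.3136 + 1.44
= 4.7536 eV

4.7536


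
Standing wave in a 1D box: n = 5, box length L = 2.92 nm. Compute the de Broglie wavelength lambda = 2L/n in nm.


lambda = 2L / n
= 2 * 2.92 / 5
= 5.84 / 5
= 1.168 nm

1.168


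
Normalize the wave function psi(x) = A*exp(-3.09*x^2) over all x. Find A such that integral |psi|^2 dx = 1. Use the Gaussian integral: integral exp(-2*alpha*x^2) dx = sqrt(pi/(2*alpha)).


integral |psi|^2 dx = A^2 * sqrt(pi/(2*alpha)) = 1
A^2 = sqrt(2*alpha/pi)
= sqrt(2 * 3.09 / pi)
= 1.402553
A = sqrt(1.402553)
= 1.1843

1.1843


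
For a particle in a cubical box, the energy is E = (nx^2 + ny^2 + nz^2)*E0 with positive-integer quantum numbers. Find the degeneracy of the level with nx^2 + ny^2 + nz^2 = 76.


Enumerate all (nx, ny, nz) with nx^2 + ny^2 + nz^2 = 76:
(2,6,6)
(6,2,6)
(6,6,2)
Total degeneracy = 3

3


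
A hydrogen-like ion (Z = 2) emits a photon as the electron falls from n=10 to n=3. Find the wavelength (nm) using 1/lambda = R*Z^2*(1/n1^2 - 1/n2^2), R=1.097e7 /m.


1/lambda = R * Z^2 * (1/n1^2 - 1/n2^2)
= 1.097e7 * 2^2 * (1/3^2 - 1/10^2)
= 1.097e7 * 4 * (0.111111 - 0.01)
= 4.4368e+06 /m
lambda = 1 / 4.4368e+06
= 225.3899 nm

225.3899


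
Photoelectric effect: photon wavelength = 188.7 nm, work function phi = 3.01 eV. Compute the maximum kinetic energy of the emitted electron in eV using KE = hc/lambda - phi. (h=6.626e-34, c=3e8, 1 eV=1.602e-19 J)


E_photon = hc / lambda
= (6.626e-34)(3e8) / (188.7e-9)
= 1.0534e-18 J
= 6.5756 eV
KE = E_photon - phi
= 6.5756 - 3.01
= 3.5656 eV

3.5656


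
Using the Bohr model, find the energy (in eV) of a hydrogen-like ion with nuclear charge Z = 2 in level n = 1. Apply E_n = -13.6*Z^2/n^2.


E_n = -13.6 * Z^2 / n^2
= -13.6 * 2^2 / 1^2
= -13.6 * 4 / 1
= -54.4 eV

-54.4


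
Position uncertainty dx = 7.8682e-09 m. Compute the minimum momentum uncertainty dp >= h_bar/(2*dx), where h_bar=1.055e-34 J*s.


dp = h_bar / (2 * dx)
= 1.055e-34 / (2 * 7.8682e-09)
= 1.055e-34 / 1.5736e-08
= 6.7042e-27 kg*m/s

6.7042e-27


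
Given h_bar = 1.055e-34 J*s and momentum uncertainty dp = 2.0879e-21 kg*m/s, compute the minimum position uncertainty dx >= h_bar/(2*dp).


dx = h_bar / (2 * dp)
= 1.055e-34 / (2 * 2.0879e-21)
= 1.055e-34 / 4.1758e-21
= 2.5265e-14 m

2.5265e-14


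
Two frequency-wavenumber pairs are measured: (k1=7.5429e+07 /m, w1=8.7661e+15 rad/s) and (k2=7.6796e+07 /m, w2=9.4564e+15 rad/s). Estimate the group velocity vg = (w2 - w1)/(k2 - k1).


vg = (w2 - w1) / (k2 - k1)
= (9.4564e+15 - 8.7661e+15) / (7.6796e+07 - 7.5429e+07)
= 6.9030e+14 / 1.3670e+06
= 5.0497e+08 m/s

5.0497e+08


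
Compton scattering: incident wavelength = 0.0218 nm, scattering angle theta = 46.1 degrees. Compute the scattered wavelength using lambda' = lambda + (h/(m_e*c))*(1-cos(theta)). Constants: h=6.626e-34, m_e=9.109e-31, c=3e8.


Compton wavelength: h/(m_e*c) = 2.4247e-12 m
d_lambda = 2.4247e-12 * (1 - cos(46.1 deg))
= 2.4247e-12 * 0.306598
= 7.4341e-13 m = 0.000743 nm
lambda' = 0.0218 + 0.000743
= 0.022543 nm

0.022543


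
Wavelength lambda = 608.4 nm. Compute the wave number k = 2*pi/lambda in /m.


k = 2 * pi / lambda
= 6.2832 / (608.4e-9)
= 6.2832 / 6.0840e-07
= 1.0327e+07 /m

1.0327e+07


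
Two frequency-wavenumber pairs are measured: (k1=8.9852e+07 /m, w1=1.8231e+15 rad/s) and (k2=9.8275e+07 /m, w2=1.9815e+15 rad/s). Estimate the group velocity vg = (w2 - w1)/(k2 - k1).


vg = (w2 - w1) / (k2 - k1)
= (1.9815e+15 - 1.8231e+15) / (9.8275e+07 - 8.9852e+07)
= 1.5840e+14 / 8.4230e+06
= 1.8806e+07 m/s

1.8806e+07


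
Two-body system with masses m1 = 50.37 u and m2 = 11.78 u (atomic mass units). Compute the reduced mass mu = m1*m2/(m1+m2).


mu = m1 * m2 / (m1 + m2)
= 50.37 * 11.78 / (50.37 + 11.78)
= 593.3586 / 62.15
= 9.5472 u

9.5472


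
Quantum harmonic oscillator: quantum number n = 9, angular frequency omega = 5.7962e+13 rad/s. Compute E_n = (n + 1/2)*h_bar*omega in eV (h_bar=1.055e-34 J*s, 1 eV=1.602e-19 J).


E = (n + 1/2) * h_bar * omega
= (9 + 0.5) * 1.055e-34 * 5.7962e+13
= 9.5 * 6.1150e-21
= 5.8092e-20 J
= 0.3626 eV

0.3626


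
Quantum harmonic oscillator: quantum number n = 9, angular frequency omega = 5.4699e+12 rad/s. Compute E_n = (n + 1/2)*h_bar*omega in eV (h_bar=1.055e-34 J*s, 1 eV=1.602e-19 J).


E = (n + 1/2) * h_bar * omega
= (9 + 0.5) * 1.055e-34 * 5.4699e+12
= 9.5 * 5.7707e-22
= 5.4822e-21 J
= 0.0342 eV

0.0342


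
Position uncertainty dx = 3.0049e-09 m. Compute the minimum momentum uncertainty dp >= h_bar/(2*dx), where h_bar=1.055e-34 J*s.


dp = h_bar / (2 * dx)
= 1.055e-34 / (2 * 3.0049e-09)
= 1.055e-34 / 6.0098e-09
= 1.7555e-26 kg*m/s

1.7555e-26


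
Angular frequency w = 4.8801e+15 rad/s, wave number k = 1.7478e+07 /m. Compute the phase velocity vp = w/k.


vp = w / k
= 4.8801e+15 / 1.7478e+07
= 2.7921e+08 m/s

2.7921e+08


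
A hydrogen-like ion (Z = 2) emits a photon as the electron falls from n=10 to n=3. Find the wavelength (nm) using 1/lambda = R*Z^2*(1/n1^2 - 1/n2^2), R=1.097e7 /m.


1/lambda = R * Z^2 * (1/n1^2 - 1/n2^2)
= 1.097e7 * 2^2 * (1/3^2 - 1/10^2)
= 1.097e7 * 4 * (0.111111 - 0.01)
= 4.4368e+06 /m
lambda = 1 / 4.4368e+06
= 225.3899 nm

225.3899


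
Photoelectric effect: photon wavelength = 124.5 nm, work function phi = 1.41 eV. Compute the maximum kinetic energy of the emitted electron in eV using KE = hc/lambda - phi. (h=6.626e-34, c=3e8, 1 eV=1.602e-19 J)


E_photon = hc / lambda
= (6.626e-34)(3e8) / (124.5e-9)
= 1.5966e-18 J
= 9.9665 eV
KE = E_photon - phi
= 9.9665 - 1.41
= 8.5565 eV

8.5565


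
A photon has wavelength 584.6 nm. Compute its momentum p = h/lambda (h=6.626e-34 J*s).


p = h / lambda
= 6.626e-34 / (584.6e-9)
= 6.626e-34 / 5.8460e-07
= 1.1334e-27 kg*m/s

1.1334e-27


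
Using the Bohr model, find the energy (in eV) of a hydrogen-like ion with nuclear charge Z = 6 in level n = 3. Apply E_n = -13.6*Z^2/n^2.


E_n = -13.6 * Z^2 / n^2
= -13.6 * 6^2 / 3^2
= -13.6 * 36 / 9
= -54.4 eV

-54.4


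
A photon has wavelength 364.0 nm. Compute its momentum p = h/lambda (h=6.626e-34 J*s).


p = h / lambda
= 6.626e-34 / (364.0e-9)
= 6.626e-34 / 3.6400e-07
= 1.8203e-27 kg*m/s

1.8203e-27


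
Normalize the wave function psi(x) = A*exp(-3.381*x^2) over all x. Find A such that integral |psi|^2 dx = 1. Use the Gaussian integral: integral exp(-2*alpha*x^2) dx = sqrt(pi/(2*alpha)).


integral |psi|^2 dx = A^2 * sqrt(pi/(2*alpha)) = 1
A^2 = sqrt(2*alpha/pi)
= sqrt(2 * 3.381 / pi)
= 1.46711
A = sqrt(1.46711)
= 1.2112

1.2112


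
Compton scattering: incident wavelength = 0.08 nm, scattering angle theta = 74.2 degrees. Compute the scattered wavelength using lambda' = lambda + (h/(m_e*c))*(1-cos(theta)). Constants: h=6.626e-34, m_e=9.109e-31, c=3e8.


Compton wavelength: h/(m_e*c) = 2.4247e-12 m
d_lambda = 2.4247e-12 * (1 - cos(74.2 deg))
= 2.4247e-12 * 0.72772
= 1.7645e-12 m = 0.001765 nm
lambda' = 0.08 + 0.001765
= 0.081765 nm

0.081765


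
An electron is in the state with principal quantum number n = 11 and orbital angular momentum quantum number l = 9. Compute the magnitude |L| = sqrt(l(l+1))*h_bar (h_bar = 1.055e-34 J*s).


L = sqrt(l*(l+1)) * h_bar
= sqrt(9 * 10) * 1.055e-34
= sqrt(90) * 1.055e-34
= 9.4868 * 1.055e-34
= 1.0009e-33 J*s

1.0009e-33


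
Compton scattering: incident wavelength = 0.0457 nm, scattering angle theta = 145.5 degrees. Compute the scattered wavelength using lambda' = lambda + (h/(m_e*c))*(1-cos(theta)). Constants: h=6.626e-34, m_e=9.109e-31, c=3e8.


Compton wavelength: h/(m_e*c) = 2.4247e-12 m
d_lambda = 2.4247e-12 * (1 - cos(145.5 deg))
= 2.4247e-12 * 1.824126
= 4.4230e-12 m = 0.004423 nm
lambda' = 0.0457 + 0.004423
= 0.050123 nm

0.050123


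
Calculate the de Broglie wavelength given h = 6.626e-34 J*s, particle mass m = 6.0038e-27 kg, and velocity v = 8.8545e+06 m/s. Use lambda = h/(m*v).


lambda = h / (m * v)
= 6.626e-34 / (6.0038e-27 * 8.8545e+06)
= 6.626e-34 / 5.3161e-20
= 1.2464e-14 m

1.2464e-14


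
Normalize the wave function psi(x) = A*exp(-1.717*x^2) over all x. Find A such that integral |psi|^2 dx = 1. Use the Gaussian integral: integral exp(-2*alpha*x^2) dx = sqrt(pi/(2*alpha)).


integral |psi|^2 dx = A^2 * sqrt(pi/(2*alpha)) = 1
A^2 = sqrt(2*alpha/pi)
= sqrt(2 * 1.717 / pi)
= 1.045503
A = sqrt(1.045503)
= 1.0225

1.0225


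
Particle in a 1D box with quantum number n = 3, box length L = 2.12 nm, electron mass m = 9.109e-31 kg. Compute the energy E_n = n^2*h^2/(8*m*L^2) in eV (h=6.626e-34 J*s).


E = n^2 * h^2 / (8 * m * L^2)
= 3^2 * (6.626e-34)^2 / (8 * 9.109e-31 * (2.12e-9)^2)
= 9 * 4.3904e-67 / (8 * 9.109e-31 * 4.4944e-18)
= 1.2065e-19 J
= 0.7531 eV

0.7531


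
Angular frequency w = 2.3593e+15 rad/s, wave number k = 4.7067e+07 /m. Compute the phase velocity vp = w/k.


vp = w / k
= 2.3593e+15 / 4.7067e+07
= 5.0126e+07 m/s

5.0126e+07


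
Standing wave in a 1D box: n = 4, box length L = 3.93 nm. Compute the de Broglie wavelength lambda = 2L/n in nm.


lambda = 2L / n
= 2 * 3.93 / 4
= 7.86 / 4
= 1.965 nm

1.965


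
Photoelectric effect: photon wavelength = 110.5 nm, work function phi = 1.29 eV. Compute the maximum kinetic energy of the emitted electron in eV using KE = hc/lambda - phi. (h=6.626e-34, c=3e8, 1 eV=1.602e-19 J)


E_photon = hc / lambda
= (6.626e-34)(3e8) / (110.5e-9)
= 1.7989e-18 J
= 11.2292 eV
KE = E_photon - phi
= 11.2292 - 1.29
= 9.9392 eV

9.9392


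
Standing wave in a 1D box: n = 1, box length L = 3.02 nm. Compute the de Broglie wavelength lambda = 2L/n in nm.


lambda = 2L / n
= 2 * 3.02 / 1
= 6.04 / 1
= 6.04 nm

6.04


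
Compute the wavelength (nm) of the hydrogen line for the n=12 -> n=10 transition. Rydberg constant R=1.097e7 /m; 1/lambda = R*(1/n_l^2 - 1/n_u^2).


1/lambda = R * (1/n_l^2 - 1/n_u^2)
= 1.097e7 * (1/10^2 - 1/12^2)
= 1.097e7 * (0.01 - 0.006944)
= 1.097e7 * 0.003056
= 3.3519e+04 /m
lambda = 1 / 3.3519e+04 = 29833.43 nm

29833.43


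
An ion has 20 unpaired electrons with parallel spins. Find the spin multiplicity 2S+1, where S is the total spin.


Total spin S = N * (1/2) = 20 * 0.5 = 10.0
Spin multiplicity = 2S + 1
= 2 * 10.0 + 1
= 21

21


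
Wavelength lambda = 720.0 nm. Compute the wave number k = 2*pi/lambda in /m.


k = 2 * pi / lambda
= 6.2832 / (720.0e-9)
= 6.2832 / 7.2000e-07
= 8.7266e+06 /m

8.7266e+06


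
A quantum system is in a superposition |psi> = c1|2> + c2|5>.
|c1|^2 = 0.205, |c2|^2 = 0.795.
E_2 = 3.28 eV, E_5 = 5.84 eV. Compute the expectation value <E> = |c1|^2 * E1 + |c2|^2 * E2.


<E> = |c1|^2 * E1 + |c2|^2 * E2
= 0.205 * 3.28 + 0.795 * 5.84
= 0.6724 + 4.6428
= 5.3152 eV

5.3152


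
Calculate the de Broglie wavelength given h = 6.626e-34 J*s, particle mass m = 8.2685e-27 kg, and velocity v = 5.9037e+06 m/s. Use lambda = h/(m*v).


lambda = h / (m * v)
= 6.626e-34 / (8.2685e-27 * 5.9037e+06)
= 6.626e-34 / 4.8815e-20
= 1.3574e-14 m

1.3574e-14


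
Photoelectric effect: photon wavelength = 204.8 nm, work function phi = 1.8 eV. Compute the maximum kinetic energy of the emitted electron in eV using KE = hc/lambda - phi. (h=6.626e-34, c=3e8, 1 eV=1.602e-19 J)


E_photon = hc / lambda
= (6.626e-34)(3e8) / (204.8e-9)
= 9.7061e-19 J
= 6.0587 eV
KE = E_photon - phi
= 6.0587 - 1.8
= 4.2587 eV

4.2587


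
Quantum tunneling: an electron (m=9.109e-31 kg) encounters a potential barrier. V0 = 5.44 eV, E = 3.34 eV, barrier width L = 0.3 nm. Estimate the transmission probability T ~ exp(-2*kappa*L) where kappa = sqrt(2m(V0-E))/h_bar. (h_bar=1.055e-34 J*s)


V0 - E = 2.1 eV = 3.3642e-19 J
kappa = sqrt(2 * m * (V0-E)) / h_bar
= sqrt(2 * 9.109e-31 * 3.3642e-19) / 1.055e-34
= 7.4206e+09 /m
2*kappa*L = 2 * 7.4206e+09 * 0.3e-9
= 4.4524
T = exp(-4.4524) = 1.165107e-02

1.165107e-02


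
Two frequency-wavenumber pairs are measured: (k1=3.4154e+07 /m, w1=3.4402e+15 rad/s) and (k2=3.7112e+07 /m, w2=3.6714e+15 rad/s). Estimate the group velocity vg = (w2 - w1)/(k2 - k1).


vg = (w2 - w1) / (k2 - k1)
= (3.6714e+15 - 3.4402e+15) / (3.7112e+07 - 3.4154e+07)
= 2.3120e+14 / 2.9580e+06
= 7.8161e+07 m/s

7.8161e+07


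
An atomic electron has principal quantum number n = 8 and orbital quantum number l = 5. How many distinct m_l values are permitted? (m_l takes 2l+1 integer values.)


m_l ranges from -l to +l in integer steps
So m_l goes from -5 to +5
Count = 2l + 1 = 2*5 + 1
= 11

11


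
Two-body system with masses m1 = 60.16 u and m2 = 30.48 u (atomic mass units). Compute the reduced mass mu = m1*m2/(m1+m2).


mu = m1 * m2 / (m1 + m2)
= 60.16 * 30.48 / (60.16 + 30.48)
= 1833.6768 / 90.64
= 20.2303 u

20.2303


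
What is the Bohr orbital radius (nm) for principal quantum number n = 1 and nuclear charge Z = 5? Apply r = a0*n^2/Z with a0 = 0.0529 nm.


r = a0 * n^2 / Z
= 0.0529 * 1^2 / 5
= 0.0529 * 1 / 5
= 0.0106 nm

0.0106


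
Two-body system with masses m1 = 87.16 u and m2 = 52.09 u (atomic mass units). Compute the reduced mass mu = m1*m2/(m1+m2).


mu = m1 * m2 / (m1 + m2)
= 87.16 * 52.09 / (87.16 + 52.09)
= 4540.1644 / 139.25
= 32.6044 u

32.6044


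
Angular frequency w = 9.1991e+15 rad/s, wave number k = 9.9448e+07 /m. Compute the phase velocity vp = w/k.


vp = w / k
= 9.1991e+15 / 9.9448e+07
= 9.2502e+07 m/s

9.2502e+07


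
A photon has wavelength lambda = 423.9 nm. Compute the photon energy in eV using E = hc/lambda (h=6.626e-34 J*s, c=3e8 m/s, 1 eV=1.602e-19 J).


E = hc / lambda
= (6.626e-34)(3e8) / (423.9e-9)
= 1.9878e-25 / 4.2390e-07
= 4.6893e-19 J
Converting to eV: 4.6893e-19 / 1.602e-19
= 2.9272 eV

2.9272


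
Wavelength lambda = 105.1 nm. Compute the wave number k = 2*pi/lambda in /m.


k = 2 * pi / lambda
= 6.2832 / (105.1e-9)
= 6.2832 / 1.0510e-07
= 5.9783e+07 /m

5.9783e+07


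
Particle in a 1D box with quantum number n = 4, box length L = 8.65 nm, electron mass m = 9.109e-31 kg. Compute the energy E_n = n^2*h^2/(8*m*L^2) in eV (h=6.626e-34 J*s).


E = n^2 * h^2 / (8 * m * L^2)
= 4^2 * (6.626e-34)^2 / (8 * 9.109e-31 * (8.65e-9)^2)
= 16 * 4.3904e-67 / (8 * 9.109e-31 * 7.4823e-17)
= 1.2883e-20 J
= 0.0804 eV

0.0804


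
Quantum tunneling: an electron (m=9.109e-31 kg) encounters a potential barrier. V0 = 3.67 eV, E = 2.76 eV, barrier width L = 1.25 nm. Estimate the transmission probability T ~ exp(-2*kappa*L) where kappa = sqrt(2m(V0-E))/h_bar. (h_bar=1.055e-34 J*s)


V0 - E = 0.91 eV = 1.4578e-19 J
kappa = sqrt(2 * m * (V0-E)) / h_bar
= sqrt(2 * 9.109e-31 * 1.4578e-19) / 1.055e-34
= 4.8848e+09 /m
2*kappa*L = 2 * 4.8848e+09 * 1.25e-9
= 12.2121
T = exp(-12.2121) = 4.970024e-06

4.970024e-06


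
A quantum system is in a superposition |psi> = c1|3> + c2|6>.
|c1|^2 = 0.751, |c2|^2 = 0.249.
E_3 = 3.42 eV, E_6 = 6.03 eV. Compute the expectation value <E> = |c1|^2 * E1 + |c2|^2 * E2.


<E> = |c1|^2 * E1 + |c2|^2 * E2
= 0.751 * 3.42 + 0.249 * 6.03
= 2.5684 + 1.5015
= 4.0699 eV

4.0699
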